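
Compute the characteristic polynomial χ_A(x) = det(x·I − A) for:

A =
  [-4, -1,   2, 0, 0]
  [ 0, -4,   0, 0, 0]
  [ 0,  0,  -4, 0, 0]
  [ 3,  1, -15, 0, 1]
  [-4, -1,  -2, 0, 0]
x^5 + 12*x^4 + 48*x^3 + 64*x^2

Expanding det(x·I − A) (e.g. by cofactor expansion or by noting that A is similar to its Jordan form J, which has the same characteristic polynomial as A) gives
  χ_A(x) = x^5 + 12*x^4 + 48*x^3 + 64*x^2
which factors as x^2*(x + 4)^3. The eigenvalues (with algebraic multiplicities) are λ = -4 with multiplicity 3, λ = 0 with multiplicity 2.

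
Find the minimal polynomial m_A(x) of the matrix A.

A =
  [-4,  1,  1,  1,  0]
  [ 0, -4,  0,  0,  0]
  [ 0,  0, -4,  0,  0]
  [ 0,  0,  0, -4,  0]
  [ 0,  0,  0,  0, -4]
x^2 + 8*x + 16

The characteristic polynomial is χ_A(x) = (x + 4)^5, so the eigenvalues are known. The minimal polynomial is
  m_A(x) = Π_λ (x − λ)^{k_λ}
where k_λ is the size of the *largest* Jordan block for λ (equivalently, the smallest k with (A − λI)^k v = 0 for every generalised eigenvector v of λ).

  λ = -4: largest Jordan block has size 2, contributing (x + 4)^2

So m_A(x) = (x + 4)^2 = x^2 + 8*x + 16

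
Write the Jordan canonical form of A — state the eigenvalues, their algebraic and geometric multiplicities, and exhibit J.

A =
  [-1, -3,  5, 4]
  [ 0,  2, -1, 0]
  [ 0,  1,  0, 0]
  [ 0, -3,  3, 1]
J_1(-1) ⊕ J_2(1) ⊕ J_1(1)

The characteristic polynomial is
  det(x·I − A) = x^4 - 2*x^3 + 2*x - 1 = (x - 1)^3*(x + 1)

Eigenvalues and multiplicities (the geometric multiplicity of λ is n − rank(A − λI), which equals the number of Jordan blocks for λ):
  λ = -1: algebraic multiplicity = 1, geometric multiplicity = 1
  λ = 1: algebraic multiplicity = 3, geometric multiplicity = 2

Determining the block sizes for each eigenvalue:
  λ = -1: one block (gm = 1), so the single block has size am = 1 → block sizes [1]
  λ = 1: 2 blocks summing to 3 forces exactly one block of size 2 and the rest size 1 → block sizes [2, 1]

Assembling the blocks gives a Jordan form
J =
  [-1, 0, 0, 0]
  [ 0, 1, 1, 0]
  [ 0, 0, 1, 0]
  [ 0, 0, 0, 1]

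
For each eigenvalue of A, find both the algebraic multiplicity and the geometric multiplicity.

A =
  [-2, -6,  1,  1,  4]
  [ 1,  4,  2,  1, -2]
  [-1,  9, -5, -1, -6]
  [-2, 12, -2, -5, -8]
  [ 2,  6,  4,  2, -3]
λ = -3: alg = 4, geom = 2; λ = 1: alg = 1, geom = 1

Step 1 — factor the characteristic polynomial to read off the algebraic multiplicities:
  χ_A(x) = (x - 1)*(x + 3)^4

Step 2 — compute geometric multiplicities via the rank-nullity identity g(λ) = n − rank(A − λI):
  rank(A − (-3)·I) = 3, so dim ker(A − (-3)·I) = n − 3 = 2
  rank(A − (1)·I) = 4, so dim ker(A − (1)·I) = n − 4 = 1

Summary:
  λ = -3: algebraic multiplicity = 4, geometric multiplicity = 2
  λ = 1: algebraic multiplicity = 1, geometric multiplicity = 1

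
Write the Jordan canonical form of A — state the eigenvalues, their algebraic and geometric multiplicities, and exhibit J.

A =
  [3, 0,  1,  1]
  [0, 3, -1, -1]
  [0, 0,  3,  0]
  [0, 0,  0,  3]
J_2(3) ⊕ J_1(3) ⊕ J_1(3)

The characteristic polynomial is
  det(x·I − A) = x^4 - 12*x^3 + 54*x^2 - 108*x + 81 = (x - 3)^4

Eigenvalues and multiplicities (the geometric multiplicity of λ is n − rank(A − λI), which equals the number of Jordan blocks for λ):
  λ = 3: algebraic multiplicity = 4, geometric multiplicity = 3

Determining the block sizes for each eigenvalue:
  λ = 3: 3 blocks summing to 4 forces exactly one block of size 2 and the rest size 1 → block sizes [2, 1, 1]

Assembling the blocks gives a Jordan form
J =
  [3, 1, 0, 0]
  [0, 3, 0, 0]
  [0, 0, 3, 0]
  [0, 0, 0, 3]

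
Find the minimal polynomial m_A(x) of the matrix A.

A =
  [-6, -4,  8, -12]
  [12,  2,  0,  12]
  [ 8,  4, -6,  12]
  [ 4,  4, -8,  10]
x^2 - 4

The characteristic polynomial is χ_A(x) = (x - 2)^2*(x + 2)^2, so the eigenvalues are known. The minimal polynomial is
  m_A(x) = Π_λ (x − λ)^{k_λ}
where k_λ is the size of the *largest* Jordan block for λ (equivalently, the smallest k with (A − λI)^k v = 0 for every generalised eigenvector v of λ).

  λ = -2: largest Jordan block has size 1, contributing (x + 2)
  λ = 2: largest Jordan block has size 1, contributing (x − 2)

So m_A(x) = (x - 2)*(x + 2) = x^2 - 4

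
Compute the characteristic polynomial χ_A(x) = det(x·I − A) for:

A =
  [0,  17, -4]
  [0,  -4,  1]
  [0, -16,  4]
x^3

Expanding det(x·I − A) (e.g. by cofactor expansion or by noting that A is similar to its Jordan form J, which has the same characteristic polynomial as A) gives
  χ_A(x) = x^3
which factors as x^3. The eigenvalues (with algebraic multiplicities) are λ = 0 with multiplicity 3.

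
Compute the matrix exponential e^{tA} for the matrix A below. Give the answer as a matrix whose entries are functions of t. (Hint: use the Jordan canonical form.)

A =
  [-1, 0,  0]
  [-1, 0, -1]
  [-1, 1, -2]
e^{tA} =
  [exp(-t), 0, 0]
  [-t*exp(-t), t*exp(-t) + exp(-t), -t*exp(-t)]
  [-t*exp(-t), t*exp(-t), -t*exp(-t) + exp(-t)]

Strategy: write A = P · J · P⁻¹ where J is a Jordan canonical form, so e^{tA} = P · e^{tJ} · P⁻¹, and e^{tJ} can be computed block-by-block.

A has Jordan form
J =
  [-1,  1,  0]
  [ 0, -1,  0]
  [ 0,  0, -1]
(up to reordering of blocks).

Per-block formulas:
  For a 1×1 block at λ = -1: exp(t · [-1]) = [e^(-1t)].
  For a 2×2 Jordan block J_2(-1): exp(t · J_2(-1)) = e^(-1t)·(I + t·N), where N is the 2×2 nilpotent shift.

After assembling e^{tJ} and conjugating by P, we get:

e^{tA} =
  [exp(-t), 0, 0]
  [-t*exp(-t), t*exp(-t) + exp(-t), -t*exp(-t)]
  [-t*exp(-t), t*exp(-t), -t*exp(-t) + exp(-t)]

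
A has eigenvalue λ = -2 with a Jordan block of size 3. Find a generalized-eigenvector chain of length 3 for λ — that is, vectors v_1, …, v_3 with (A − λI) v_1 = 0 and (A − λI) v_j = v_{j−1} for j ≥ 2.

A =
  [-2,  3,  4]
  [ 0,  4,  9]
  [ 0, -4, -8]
A Jordan chain for λ = -2 of length 3:
v_1 = (2, 0, 0)ᵀ
v_2 = (3, 6, -4)ᵀ
v_3 = (0, 1, 0)ᵀ

Let N = A − (-2)·I. We want v_3 with N^3 v_3 = 0 but N^2 v_3 ≠ 0; then v_{j-1} := N · v_j for j = 3, …, 2.

Pick v_3 = (0, 1, 0)ᵀ.
Then v_2 = N · v_3 = (3, 6, -4)ᵀ.
Then v_1 = N · v_2 = (2, 0, 0)ᵀ.

Sanity check: (A − (-2)·I) v_1 = (0, 0, 0)ᵀ = 0. ✓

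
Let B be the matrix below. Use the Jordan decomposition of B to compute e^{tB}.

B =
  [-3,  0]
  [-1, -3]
e^{tB} =
  [exp(-3*t), 0]
  [-t*exp(-3*t), exp(-3*t)]

Strategy: write B = P · J · P⁻¹ where J is a Jordan canonical form, so e^{tB} = P · e^{tJ} · P⁻¹, and e^{tJ} can be computed block-by-block.

B has Jordan form
J =
  [-3,  1]
  [ 0, -3]
(up to reordering of blocks).

Per-block formulas:
  For a 2×2 Jordan block J_2(-3): exp(t · J_2(-3)) = e^(-3t)·(I + t·N), where N is the 2×2 nilpotent shift.

After assembling e^{tJ} and conjugating by P, we get:

e^{tB} =
  [exp(-3*t), 0]
  [-t*exp(-3*t), exp(-3*t)]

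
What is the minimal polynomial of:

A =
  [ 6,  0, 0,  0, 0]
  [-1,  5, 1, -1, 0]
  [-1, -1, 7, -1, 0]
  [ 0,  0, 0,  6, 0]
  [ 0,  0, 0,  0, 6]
x^2 - 12*x + 36

The characteristic polynomial is χ_A(x) = (x - 6)^5, so the eigenvalues are known. The minimal polynomial is
  m_A(x) = Π_λ (x − λ)^{k_λ}
where k_λ is the size of the *largest* Jordan block for λ (equivalently, the smallest k with (A − λI)^k v = 0 for every generalised eigenvector v of λ).

  λ = 6: largest Jordan block has size 2, contributing (x − 6)^2

So m_A(x) = (x - 6)^2 = x^2 - 12*x + 36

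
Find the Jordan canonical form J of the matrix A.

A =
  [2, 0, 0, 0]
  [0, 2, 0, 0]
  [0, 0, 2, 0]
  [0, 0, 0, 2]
J_1(2) ⊕ J_1(2) ⊕ J_1(2) ⊕ J_1(2)

The characteristic polynomial is
  det(x·I − A) = x^4 - 8*x^3 + 24*x^2 - 32*x + 16 = (x - 2)^4

Eigenvalues and multiplicities (the geometric multiplicity of λ is n − rank(A − λI), which equals the number of Jordan blocks for λ):
  λ = 2: algebraic multiplicity = 4, geometric multiplicity = 4

Determining the block sizes for each eigenvalue:
  λ = 2: gm = am = 4, so every block has size 1 → block sizes [1, 1, 1, 1]

Assembling the blocks gives a Jordan form
J =
  [2, 0, 0, 0]
  [0, 2, 0, 0]
  [0, 0, 2, 0]
  [0, 0, 0, 2]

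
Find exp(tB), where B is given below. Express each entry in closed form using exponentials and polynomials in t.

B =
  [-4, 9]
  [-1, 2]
e^{tB} =
  [-3*t*exp(-t) + exp(-t), 9*t*exp(-t)]
  [-t*exp(-t), 3*t*exp(-t) + exp(-t)]

Strategy: write B = P · J · P⁻¹ where J is a Jordan canonical form, so e^{tB} = P · e^{tJ} · P⁻¹, and e^{tJ} can be computed block-by-block.

B has Jordan form
J =
  [-1,  1]
  [ 0, -1]
(up to reordering of blocks).

Per-block formulas:
  For a 2×2 Jordan block J_2(-1): exp(t · J_2(-1)) = e^(-1t)·(I + t·N), where N is the 2×2 nilpotent shift.

After assembling e^{tJ} and conjugating by P, we get:

e^{tB} =
  [-3*t*exp(-t) + exp(-t), 9*t*exp(-t)]
  [-t*exp(-t), 3*t*exp(-t) + exp(-t)]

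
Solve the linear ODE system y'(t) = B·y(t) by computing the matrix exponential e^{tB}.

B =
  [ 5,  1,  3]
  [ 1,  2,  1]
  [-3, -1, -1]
e^{tB} =
  [t^2*exp(2*t)/2 + 3*t*exp(2*t) + exp(2*t), t*exp(2*t), t^2*exp(2*t)/2 + 3*t*exp(2*t)]
  [t*exp(2*t), exp(2*t), t*exp(2*t)]
  [-t^2*exp(2*t)/2 - 3*t*exp(2*t), -t*exp(2*t), -t^2*exp(2*t)/2 - 3*t*exp(2*t) + exp(2*t)]

Strategy: write B = P · J · P⁻¹ where J is a Jordan canonical form, so e^{tB} = P · e^{tJ} · P⁻¹, and e^{tJ} can be computed block-by-block.

B has Jordan form
J =
  [2, 1, 0]
  [0, 2, 1]
  [0, 0, 2]
(up to reordering of blocks).

Per-block formulas:
  For a 3×3 Jordan block J_3(2): exp(t · J_3(2)) = e^(2t)·(I + t·N + (t^2/2)·N^2), where N is the 3×3 nilpotent shift.

After assembling e^{tJ} and conjugating by P, we get:

e^{tB} =
  [t^2*exp(2*t)/2 + 3*t*exp(2*t) + exp(2*t), t*exp(2*t), t^2*exp(2*t)/2 + 3*t*exp(2*t)]
  [t*exp(2*t), exp(2*t), t*exp(2*t)]
  [-t^2*exp(2*t)/2 - 3*t*exp(2*t), -t*exp(2*t), -t^2*exp(2*t)/2 - 3*t*exp(2*t) + exp(2*t)]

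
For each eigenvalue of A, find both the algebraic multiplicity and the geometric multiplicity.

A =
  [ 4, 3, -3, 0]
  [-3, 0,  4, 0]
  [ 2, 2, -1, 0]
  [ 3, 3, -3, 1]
λ = 1: alg = 4, geom = 2

Step 1 — factor the characteristic polynomial to read off the algebraic multiplicities:
  χ_A(x) = (x - 1)^4

Step 2 — compute geometric multiplicities via the rank-nullity identity g(λ) = n − rank(A − λI):
  rank(A − (1)·I) = 2, so dim ker(A − (1)·I) = n − 2 = 2

Summary:
  λ = 1: algebraic multiplicity = 4, geometric multiplicity = 2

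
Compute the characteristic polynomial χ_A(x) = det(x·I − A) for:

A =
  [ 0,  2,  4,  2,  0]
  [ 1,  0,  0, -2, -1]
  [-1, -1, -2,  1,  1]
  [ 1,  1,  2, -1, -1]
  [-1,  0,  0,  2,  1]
x^5 + 2*x^4 + x^3

Expanding det(x·I − A) (e.g. by cofactor expansion or by noting that A is similar to its Jordan form J, which has the same characteristic polynomial as A) gives
  χ_A(x) = x^5 + 2*x^4 + x^3
which factors as x^3*(x + 1)^2. The eigenvalues (with algebraic multiplicities) are λ = -1 with multiplicity 2, λ = 0 with multiplicity 3.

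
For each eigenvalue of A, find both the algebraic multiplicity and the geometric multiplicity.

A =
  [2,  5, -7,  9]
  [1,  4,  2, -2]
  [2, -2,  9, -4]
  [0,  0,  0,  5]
λ = 5: alg = 4, geom = 2

Step 1 — factor the characteristic polynomial to read off the algebraic multiplicities:
  χ_A(x) = (x - 5)^4

Step 2 — compute geometric multiplicities via the rank-nullity identity g(λ) = n − rank(A − λI):
  rank(A − (5)·I) = 2, so dim ker(A − (5)·I) = n − 2 = 2

Summary:
  λ = 5: algebraic multiplicity = 4, geometric multiplicity = 2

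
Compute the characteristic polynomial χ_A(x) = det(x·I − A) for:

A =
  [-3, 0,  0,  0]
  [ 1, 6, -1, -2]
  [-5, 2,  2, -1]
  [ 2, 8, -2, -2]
x^4 - 3*x^3 - 6*x^2 + 28*x - 24

Expanding det(x·I − A) (e.g. by cofactor expansion or by noting that A is similar to its Jordan form J, which has the same characteristic polynomial as A) gives
  χ_A(x) = x^4 - 3*x^3 - 6*x^2 + 28*x - 24
which factors as (x - 2)^3*(x + 3). The eigenvalues (with algebraic multiplicities) are λ = -3 with multiplicity 1, λ = 2 with multiplicity 3.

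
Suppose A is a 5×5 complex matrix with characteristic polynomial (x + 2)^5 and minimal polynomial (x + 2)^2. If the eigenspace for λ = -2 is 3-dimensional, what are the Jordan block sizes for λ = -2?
Block sizes for λ = -2: [2, 2, 1]

Step 1 — from the characteristic polynomial, algebraic multiplicity of λ = -2 is 5. From dim ker(A − (-2)·I) = 3, there are exactly 3 Jordan blocks for λ = -2.
Step 2 — from the minimal polynomial, the factor (x + 2)^2 tells us the largest block for λ = -2 has size 2.
Step 3 — with total size 5, 3 blocks, and largest block 2, the block sizes (in nonincreasing order) are [2, 2, 1].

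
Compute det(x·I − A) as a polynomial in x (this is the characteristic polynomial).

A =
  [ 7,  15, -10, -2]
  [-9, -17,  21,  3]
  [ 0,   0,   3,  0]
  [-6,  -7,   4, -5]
x^4 + 12*x^3 + 30*x^2 - 100*x - 375

Expanding det(x·I − A) (e.g. by cofactor expansion or by noting that A is similar to its Jordan form J, which has the same characteristic polynomial as A) gives
  χ_A(x) = x^4 + 12*x^3 + 30*x^2 - 100*x - 375
which factors as (x - 3)*(x + 5)^3. The eigenvalues (with algebraic multiplicities) are λ = -5 with multiplicity 3, λ = 3 with multiplicity 1.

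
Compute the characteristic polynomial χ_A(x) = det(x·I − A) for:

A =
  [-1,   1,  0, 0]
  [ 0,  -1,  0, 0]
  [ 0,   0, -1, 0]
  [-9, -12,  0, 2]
x^4 + x^3 - 3*x^2 - 5*x - 2

Expanding det(x·I − A) (e.g. by cofactor expansion or by noting that A is similar to its Jordan form J, which has the same characteristic polynomial as A) gives
  χ_A(x) = x^4 + x^3 - 3*x^2 - 5*x - 2
which factors as (x - 2)*(x + 1)^3. The eigenvalues (with algebraic multiplicities) are λ = -1 with multiplicity 3, λ = 2 with multiplicity 1.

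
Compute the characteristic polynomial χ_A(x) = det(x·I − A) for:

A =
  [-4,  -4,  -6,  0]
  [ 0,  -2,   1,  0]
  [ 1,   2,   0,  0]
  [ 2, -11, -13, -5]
x^4 + 11*x^3 + 42*x^2 + 68*x + 40

Expanding det(x·I − A) (e.g. by cofactor expansion or by noting that A is similar to its Jordan form J, which has the same characteristic polynomial as A) gives
  χ_A(x) = x^4 + 11*x^3 + 42*x^2 + 68*x + 40
which factors as (x + 2)^3*(x + 5). The eigenvalues (with algebraic multiplicities) are λ = -5 with multiplicity 1, λ = -2 with multiplicity 3.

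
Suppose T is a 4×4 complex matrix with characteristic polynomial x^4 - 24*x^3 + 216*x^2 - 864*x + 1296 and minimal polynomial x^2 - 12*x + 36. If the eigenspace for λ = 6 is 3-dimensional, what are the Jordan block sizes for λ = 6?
Block sizes for λ = 6: [2, 1, 1]

Step 1 — from the characteristic polynomial, algebraic multiplicity of λ = 6 is 4. From dim ker(T − (6)·I) = 3, there are exactly 3 Jordan blocks for λ = 6.
Step 2 — from the minimal polynomial, the factor (x − 6)^2 tells us the largest block for λ = 6 has size 2.
Step 3 — with total size 4, 3 blocks, and largest block 2, the block sizes (in nonincreasing order) are [2, 1, 1].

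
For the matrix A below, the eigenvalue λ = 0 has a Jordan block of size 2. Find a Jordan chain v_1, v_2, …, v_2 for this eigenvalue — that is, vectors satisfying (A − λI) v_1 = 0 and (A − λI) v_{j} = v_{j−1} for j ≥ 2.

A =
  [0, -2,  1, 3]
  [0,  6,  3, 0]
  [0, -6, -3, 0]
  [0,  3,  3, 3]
A Jordan chain for λ = 0 of length 2:
v_1 = (-1, 0, 0, 0)ᵀ
v_2 = (0, 1, -2, 1)ᵀ

Let N = A − (0)·I. We want v_2 with N^2 v_2 = 0 but N^1 v_2 ≠ 0; then v_{j-1} := N · v_j for j = 2, …, 2.

Pick v_2 = (0, 1, -2, 1)ᵀ.
Then v_1 = N · v_2 = (-1, 0, 0, 0)ᵀ.

Sanity check: (A − (0)·I) v_1 = (0, 0, 0, 0)ᵀ = 0. ✓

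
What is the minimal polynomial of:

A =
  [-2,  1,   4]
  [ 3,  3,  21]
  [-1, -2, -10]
x^3 + 9*x^2 + 27*x + 27

The characteristic polynomial is χ_A(x) = (x + 3)^3, so the eigenvalues are known. The minimal polynomial is
  m_A(x) = Π_λ (x − λ)^{k_λ}
where k_λ is the size of the *largest* Jordan block for λ (equivalently, the smallest k with (A − λI)^k v = 0 for every generalised eigenvector v of λ).

  λ = -3: largest Jordan block has size 3, contributing (x + 3)^3

So m_A(x) = (x + 3)^3 = x^3 + 9*x^2 + 27*x + 27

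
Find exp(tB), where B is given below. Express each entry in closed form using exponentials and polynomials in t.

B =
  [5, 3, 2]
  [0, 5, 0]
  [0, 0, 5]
e^{tB} =
  [exp(5*t), 3*t*exp(5*t), 2*t*exp(5*t)]
  [0, exp(5*t), 0]
  [0, 0, exp(5*t)]

Strategy: write B = P · J · P⁻¹ where J is a Jordan canonical form, so e^{tB} = P · e^{tJ} · P⁻¹, and e^{tJ} can be computed block-by-block.

B has Jordan form
J =
  [5, 1, 0]
  [0, 5, 0]
  [0, 0, 5]
(up to reordering of blocks).

Per-block formulas:
  For a 1×1 block at λ = 5: exp(t · [5]) = [e^(5t)].
  For a 2×2 Jordan block J_2(5): exp(t · J_2(5)) = e^(5t)·(I + t·N), where N is the 2×2 nilpotent shift.

After assembling e^{tJ} and conjugating by P, we get:

e^{tB} =
  [exp(5*t), 3*t*exp(5*t), 2*t*exp(5*t)]
  [0, exp(5*t), 0]
  [0, 0, exp(5*t)]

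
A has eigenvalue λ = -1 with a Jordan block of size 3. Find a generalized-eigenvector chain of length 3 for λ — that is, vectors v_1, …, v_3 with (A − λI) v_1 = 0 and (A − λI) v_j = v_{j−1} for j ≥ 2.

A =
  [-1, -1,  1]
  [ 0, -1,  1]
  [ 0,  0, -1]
A Jordan chain for λ = -1 of length 3:
v_1 = (-1, 0, 0)ᵀ
v_2 = (1, 1, 0)ᵀ
v_3 = (0, 0, 1)ᵀ

Let N = A − (-1)·I. We want v_3 with N^3 v_3 = 0 but N^2 v_3 ≠ 0; then v_{j-1} := N · v_j for j = 3, …, 2.

Pick v_3 = (0, 0, 1)ᵀ.
Then v_2 = N · v_3 = (1, 1, 0)ᵀ.
Then v_1 = N · v_2 = (-1, 0, 0)ᵀ.

Sanity check: (A − (-1)·I) v_1 = (0, 0, 0)ᵀ = 0. ✓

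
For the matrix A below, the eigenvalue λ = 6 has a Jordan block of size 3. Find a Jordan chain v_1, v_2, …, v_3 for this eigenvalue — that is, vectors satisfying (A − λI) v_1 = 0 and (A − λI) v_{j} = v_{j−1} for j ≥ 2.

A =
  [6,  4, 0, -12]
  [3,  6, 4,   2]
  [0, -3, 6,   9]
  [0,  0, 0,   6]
A Jordan chain for λ = 6 of length 3:
v_1 = (12, 0, -9, 0)ᵀ
v_2 = (0, 3, 0, 0)ᵀ
v_3 = (1, 0, 0, 0)ᵀ

Let N = A − (6)·I. We want v_3 with N^3 v_3 = 0 but N^2 v_3 ≠ 0; then v_{j-1} := N · v_j for j = 3, …, 2.

Pick v_3 = (1, 0, 0, 0)ᵀ.
Then v_2 = N · v_3 = (0, 3, 0, 0)ᵀ.
Then v_1 = N · v_2 = (12, 0, -9, 0)ᵀ.

Sanity check: (A − (6)·I) v_1 = (0, 0, 0, 0)ᵀ = 0. ✓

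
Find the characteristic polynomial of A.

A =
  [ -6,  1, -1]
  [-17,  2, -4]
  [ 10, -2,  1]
x^3 + 3*x^2 + 3*x + 1

Expanding det(x·I − A) (e.g. by cofactor expansion or by noting that A is similar to its Jordan form J, which has the same characteristic polynomial as A) gives
  χ_A(x) = x^3 + 3*x^2 + 3*x + 1
which factors as (x + 1)^3. The eigenvalues (with algebraic multiplicities) are λ = -1 with multiplicity 3.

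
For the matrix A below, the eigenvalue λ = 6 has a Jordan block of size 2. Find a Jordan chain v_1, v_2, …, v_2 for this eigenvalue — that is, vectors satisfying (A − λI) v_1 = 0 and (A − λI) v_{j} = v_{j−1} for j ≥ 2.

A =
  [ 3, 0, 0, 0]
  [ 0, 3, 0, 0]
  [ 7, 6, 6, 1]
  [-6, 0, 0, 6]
A Jordan chain for λ = 6 of length 2:
v_1 = (0, 0, 1, 0)ᵀ
v_2 = (0, 0, 0, 1)ᵀ

Let N = A − (6)·I. We want v_2 with N^2 v_2 = 0 but N^1 v_2 ≠ 0; then v_{j-1} := N · v_j for j = 2, …, 2.

Pick v_2 = (0, 0, 0, 1)ᵀ.
Then v_1 = N · v_2 = (0, 0, 1, 0)ᵀ.

Sanity check: (A − (6)·I) v_1 = (0, 0, 0, 0)ᵀ = 0. ✓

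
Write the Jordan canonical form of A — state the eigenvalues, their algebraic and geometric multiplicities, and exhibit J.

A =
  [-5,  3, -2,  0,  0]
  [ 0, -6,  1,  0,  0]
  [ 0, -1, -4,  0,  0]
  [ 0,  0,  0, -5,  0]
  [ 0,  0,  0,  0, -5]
J_3(-5) ⊕ J_1(-5) ⊕ J_1(-5)

The characteristic polynomial is
  det(x·I − A) = x^5 + 25*x^4 + 250*x^3 + 1250*x^2 + 3125*x + 3125 = (x + 5)^5

Eigenvalues and multiplicities (the geometric multiplicity of λ is n − rank(A − λI), which equals the number of Jordan blocks for λ):
  λ = -5: algebraic multiplicity = 5, geometric multiplicity = 3

Determining the block sizes for each eigenvalue:
  λ = -5: with am = 5 and gm = 3, the partition is not yet determined (e.g. several partitions of 5 into 3 parts exist). Let N = A − (-5)·I. Computing rank(N^1) = 2, rank(N^2) = 1, rank(N^3) = 0; the number of blocks of size ≥ j is rank(N^{j−1}) − rank(N^j), giving [3, 1, 1]. So we have 1 block(s) of size 3, 2 block(s) of size 1 → block sizes [3, 1, 1]

Assembling the blocks gives a Jordan form
J =
  [-5,  1,  0,  0,  0]
  [ 0, -5,  1,  0,  0]
  [ 0,  0, -5,  0,  0]
  [ 0,  0,  0, -5,  0]
  [ 0,  0,  0,  0, -5]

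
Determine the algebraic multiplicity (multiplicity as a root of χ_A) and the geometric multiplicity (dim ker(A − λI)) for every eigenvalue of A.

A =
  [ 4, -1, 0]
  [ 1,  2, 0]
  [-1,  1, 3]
λ = 3: alg = 3, geom = 2

Step 1 — factor the characteristic polynomial to read off the algebraic multiplicities:
  χ_A(x) = (x - 3)^3

Step 2 — compute geometric multiplicities via the rank-nullity identity g(λ) = n − rank(A − λI):
  rank(A − (3)·I) = 1, so dim ker(A − (3)·I) = n − 1 = 2

Summary:
  λ = 3: algebraic multiplicity = 3, geometric multiplicity = 2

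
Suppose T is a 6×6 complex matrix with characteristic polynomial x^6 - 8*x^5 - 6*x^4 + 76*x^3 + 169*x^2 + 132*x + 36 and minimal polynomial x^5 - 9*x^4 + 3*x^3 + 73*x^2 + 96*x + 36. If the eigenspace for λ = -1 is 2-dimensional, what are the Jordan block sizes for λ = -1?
Block sizes for λ = -1: [3, 1]

Step 1 — from the characteristic polynomial, algebraic multiplicity of λ = -1 is 4. From dim ker(T − (-1)·I) = 2, there are exactly 2 Jordan blocks for λ = -1.
Step 2 — from the minimal polynomial, the factor (x + 1)^3 tells us the largest block for λ = -1 has size 3.
Step 3 — with total size 4, 2 blocks, and largest block 3, the block sizes (in nonincreasing order) are [3, 1].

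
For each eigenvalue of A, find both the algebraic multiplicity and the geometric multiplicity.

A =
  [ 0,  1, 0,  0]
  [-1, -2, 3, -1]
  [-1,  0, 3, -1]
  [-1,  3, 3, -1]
λ = 0: alg = 4, geom = 2

Step 1 — factor the characteristic polynomial to read off the algebraic multiplicities:
  χ_A(x) = x^4

Step 2 — compute geometric multiplicities via the rank-nullity identity g(λ) = n − rank(A − λI):
  rank(A − (0)·I) = 2, so dim ker(A − (0)·I) = n − 2 = 2

Summary:
  λ = 0: algebraic multiplicity = 4, geometric multiplicity = 2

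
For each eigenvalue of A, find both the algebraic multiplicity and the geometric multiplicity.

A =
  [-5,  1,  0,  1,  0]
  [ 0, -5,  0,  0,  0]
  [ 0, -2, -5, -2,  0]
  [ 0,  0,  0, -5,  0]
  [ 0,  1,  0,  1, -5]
λ = -5: alg = 5, geom = 4

Step 1 — factor the characteristic polynomial to read off the algebraic multiplicities:
  χ_A(x) = (x + 5)^5

Step 2 — compute geometric multiplicities via the rank-nullity identity g(λ) = n − rank(A − λI):
  rank(A − (-5)·I) = 1, so dim ker(A − (-5)·I) = n − 1 = 4

Summary:
  λ = -5: algebraic multiplicity = 5, geometric multiplicity = 4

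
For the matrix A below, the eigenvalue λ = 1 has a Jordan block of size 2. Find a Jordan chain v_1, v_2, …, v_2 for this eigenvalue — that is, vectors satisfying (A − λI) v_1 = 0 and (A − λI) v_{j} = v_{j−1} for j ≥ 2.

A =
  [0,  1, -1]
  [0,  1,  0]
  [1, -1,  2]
A Jordan chain for λ = 1 of length 2:
v_1 = (-1, 0, 1)ᵀ
v_2 = (1, 0, 0)ᵀ

Let N = A − (1)·I. We want v_2 with N^2 v_2 = 0 but N^1 v_2 ≠ 0; then v_{j-1} := N · v_j for j = 2, …, 2.

Pick v_2 = (1, 0, 0)ᵀ.
Then v_1 = N · v_2 = (-1, 0, 1)ᵀ.

Sanity check: (A − (1)·I) v_1 = (0, 0, 0)ᵀ = 0. ✓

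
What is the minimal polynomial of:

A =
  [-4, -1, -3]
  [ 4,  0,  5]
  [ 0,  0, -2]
x^3 + 6*x^2 + 12*x + 8

The characteristic polynomial is χ_A(x) = (x + 2)^3, so the eigenvalues are known. The minimal polynomial is
  m_A(x) = Π_λ (x − λ)^{k_λ}
where k_λ is the size of the *largest* Jordan block for λ (equivalently, the smallest k with (A − λI)^k v = 0 for every generalised eigenvector v of λ).

  λ = -2: largest Jordan block has size 3, contributing (x + 2)^3

So m_A(x) = (x + 2)^3 = x^3 + 6*x^2 + 12*x + 8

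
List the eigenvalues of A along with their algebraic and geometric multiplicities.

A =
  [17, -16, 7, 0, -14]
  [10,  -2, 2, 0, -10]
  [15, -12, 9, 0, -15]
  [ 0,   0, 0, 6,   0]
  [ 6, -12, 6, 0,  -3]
λ = 3: alg = 1, geom = 1; λ = 6: alg = 4, geom = 3

Step 1 — factor the characteristic polynomial to read off the algebraic multiplicities:
  χ_A(x) = (x - 6)^4*(x - 3)

Step 2 — compute geometric multiplicities via the rank-nullity identity g(λ) = n − rank(A − λI):
  rank(A − (3)·I) = 4, so dim ker(A − (3)·I) = n − 4 = 1
  rank(A − (6)·I) = 2, so dim ker(A − (6)·I) = n − 2 = 3

Summary:
  λ = 3: algebraic multiplicity = 1, geometric multiplicity = 1
  λ = 6: algebraic multiplicity = 4, geometric multiplicity = 3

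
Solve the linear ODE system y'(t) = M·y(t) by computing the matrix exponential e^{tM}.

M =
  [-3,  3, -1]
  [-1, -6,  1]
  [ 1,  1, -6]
e^{tM} =
  [2*t*exp(-5*t) + exp(-5*t), t^2*exp(-5*t) + 3*t*exp(-5*t), t^2*exp(-5*t) - t*exp(-5*t)]
  [-t*exp(-5*t), -t^2*exp(-5*t)/2 - t*exp(-5*t) + exp(-5*t), -t^2*exp(-5*t)/2 + t*exp(-5*t)]
  [t*exp(-5*t), t^2*exp(-5*t)/2 + t*exp(-5*t), t^2*exp(-5*t)/2 - t*exp(-5*t) + exp(-5*t)]

Strategy: write M = P · J · P⁻¹ where J is a Jordan canonical form, so e^{tM} = P · e^{tJ} · P⁻¹, and e^{tJ} can be computed block-by-block.

M has Jordan form
J =
  [-5,  1,  0]
  [ 0, -5,  1]
  [ 0,  0, -5]
(up to reordering of blocks).

Per-block formulas:
  For a 3×3 Jordan block J_3(-5): exp(t · J_3(-5)) = e^(-5t)·(I + t·N + (t^2/2)·N^2), where N is the 3×3 nilpotent shift.

After assembling e^{tJ} and conjugating by P, we get:

e^{tM} =
  [2*t*exp(-5*t) + exp(-5*t), t^2*exp(-5*t) + 3*t*exp(-5*t), t^2*exp(-5*t) - t*exp(-5*t)]
  [-t*exp(-5*t), -t^2*exp(-5*t)/2 - t*exp(-5*t) + exp(-5*t), -t^2*exp(-5*t)/2 + t*exp(-5*t)]
  [t*exp(-5*t), t^2*exp(-5*t)/2 + t*exp(-5*t), t^2*exp(-5*t)/2 - t*exp(-5*t) + exp(-5*t)]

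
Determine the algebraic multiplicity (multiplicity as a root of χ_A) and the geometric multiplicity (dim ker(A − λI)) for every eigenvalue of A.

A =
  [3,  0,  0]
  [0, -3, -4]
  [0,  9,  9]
λ = 3: alg = 3, geom = 2

Step 1 — factor the characteristic polynomial to read off the algebraic multiplicities:
  χ_A(x) = (x - 3)^3

Step 2 — compute geometric multiplicities via the rank-nullity identity g(λ) = n − rank(A − λI):
  rank(A − (3)·I) = 1, so dim ker(A − (3)·I) = n − 1 = 2

Summary:
  λ = 3: algebraic multiplicity = 3, geometric multiplicity = 2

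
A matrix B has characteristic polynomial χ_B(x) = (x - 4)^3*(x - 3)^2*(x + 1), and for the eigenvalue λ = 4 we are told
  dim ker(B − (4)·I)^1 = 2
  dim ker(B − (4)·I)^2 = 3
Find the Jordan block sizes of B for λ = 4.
Block sizes for λ = 4: [2, 1]

From the dimensions of kernels of powers, the number of Jordan blocks of size at least j is d_j − d_{j−1} where d_j = dim ker(N^j) (with d_0 = 0). Computing the differences gives [2, 1].
The number of blocks of size exactly k is (#blocks of size ≥ k) − (#blocks of size ≥ k + 1), so the partition is: 1 block(s) of size 1, 1 block(s) of size 2.
In nonincreasing order the block sizes are [2, 1].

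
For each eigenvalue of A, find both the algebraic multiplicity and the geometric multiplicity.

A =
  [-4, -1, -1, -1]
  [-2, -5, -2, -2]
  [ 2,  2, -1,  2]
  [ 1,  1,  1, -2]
λ = -3: alg = 4, geom = 3

Step 1 — factor the characteristic polynomial to read off the algebraic multiplicities:
  χ_A(x) = (x + 3)^4

Step 2 — compute geometric multiplicities via the rank-nullity identity g(λ) = n − rank(A − λI):
  rank(A − (-3)·I) = 1, so dim ker(A − (-3)·I) = n − 1 = 3

Summary:
  λ = -3: algebraic multiplicity = 4, geometric multiplicity = 3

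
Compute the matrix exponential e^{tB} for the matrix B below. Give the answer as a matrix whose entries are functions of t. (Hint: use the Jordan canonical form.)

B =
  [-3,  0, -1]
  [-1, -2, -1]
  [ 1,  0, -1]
e^{tB} =
  [-t*exp(-2*t) + exp(-2*t), 0, -t*exp(-2*t)]
  [-t*exp(-2*t), exp(-2*t), -t*exp(-2*t)]
  [t*exp(-2*t), 0, t*exp(-2*t) + exp(-2*t)]

Strategy: write B = P · J · P⁻¹ where J is a Jordan canonical form, so e^{tB} = P · e^{tJ} · P⁻¹, and e^{tJ} can be computed block-by-block.

B has Jordan form
J =
  [-2,  1,  0]
  [ 0, -2,  0]
  [ 0,  0, -2]
(up to reordering of blocks).

Per-block formulas:
  For a 1×1 block at λ = -2: exp(t · [-2]) = [e^(-2t)].
  For a 2×2 Jordan block J_2(-2): exp(t · J_2(-2)) = e^(-2t)·(I + t·N), where N is the 2×2 nilpotent shift.

After assembling e^{tJ} and conjugating by P, we get:

e^{tB} =
  [-t*exp(-2*t) + exp(-2*t), 0, -t*exp(-2*t)]
  [-t*exp(-2*t), exp(-2*t), -t*exp(-2*t)]
  [t*exp(-2*t), 0, t*exp(-2*t) + exp(-2*t)]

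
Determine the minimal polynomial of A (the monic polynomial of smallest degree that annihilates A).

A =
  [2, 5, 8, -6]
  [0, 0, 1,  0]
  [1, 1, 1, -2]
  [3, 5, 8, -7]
x^3 + 3*x^2 + 3*x + 1

The characteristic polynomial is χ_A(x) = (x + 1)^4, so the eigenvalues are known. The minimal polynomial is
  m_A(x) = Π_λ (x − λ)^{k_λ}
where k_λ is the size of the *largest* Jordan block for λ (equivalently, the smallest k with (A − λI)^k v = 0 for every generalised eigenvector v of λ).

  λ = -1: largest Jordan block has size 3, contributing (x + 1)^3

So m_A(x) = (x + 1)^3 = x^3 + 3*x^2 + 3*x + 1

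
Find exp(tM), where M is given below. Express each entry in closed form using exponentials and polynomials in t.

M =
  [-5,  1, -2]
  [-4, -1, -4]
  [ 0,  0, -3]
e^{tM} =
  [-2*t*exp(-3*t) + exp(-3*t), t*exp(-3*t), -2*t*exp(-3*t)]
  [-4*t*exp(-3*t), 2*t*exp(-3*t) + exp(-3*t), -4*t*exp(-3*t)]
  [0, 0, exp(-3*t)]

Strategy: write M = P · J · P⁻¹ where J is a Jordan canonical form, so e^{tM} = P · e^{tJ} · P⁻¹, and e^{tJ} can be computed block-by-block.

M has Jordan form
J =
  [-3,  1,  0]
  [ 0, -3,  0]
  [ 0,  0, -3]
(up to reordering of blocks).

Per-block formulas:
  For a 1×1 block at λ = -3: exp(t · [-3]) = [e^(-3t)].
  For a 2×2 Jordan block J_2(-3): exp(t · J_2(-3)) = e^(-3t)·(I + t·N), where N is the 2×2 nilpotent shift.

After assembling e^{tJ} and conjugating by P, we get:

e^{tM} =
  [-2*t*exp(-3*t) + exp(-3*t), t*exp(-3*t), -2*t*exp(-3*t)]
  [-4*t*exp(-3*t), 2*t*exp(-3*t) + exp(-3*t), -4*t*exp(-3*t)]
  [0, 0, exp(-3*t)]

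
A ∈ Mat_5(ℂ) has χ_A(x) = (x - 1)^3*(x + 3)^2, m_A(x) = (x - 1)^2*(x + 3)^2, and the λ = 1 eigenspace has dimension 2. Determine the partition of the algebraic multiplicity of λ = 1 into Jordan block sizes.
Block sizes for λ = 1: [2, 1]

Step 1 — from the characteristic polynomial, algebraic multiplicity of λ = 1 is 3. From dim ker(A − (1)·I) = 2, there are exactly 2 Jordan blocks for λ = 1.
Step 2 — from the minimal polynomial, the factor (x − 1)^2 tells us the largest block for λ = 1 has size 2.
Step 3 — with total size 3, 2 blocks, and largest block 2, the block sizes (in nonincreasing order) are [2, 1].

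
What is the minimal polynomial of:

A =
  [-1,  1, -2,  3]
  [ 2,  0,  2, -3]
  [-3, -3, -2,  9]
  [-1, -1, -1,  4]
x^3 - 3*x + 2

The characteristic polynomial is χ_A(x) = (x - 1)^3*(x + 2), so the eigenvalues are known. The minimal polynomial is
  m_A(x) = Π_λ (x − λ)^{k_λ}
where k_λ is the size of the *largest* Jordan block for λ (equivalently, the smallest k with (A − λI)^k v = 0 for every generalised eigenvector v of λ).

  λ = -2: largest Jordan block has size 1, contributing (x + 2)
  λ = 1: largest Jordan block has size 2, contributing (x − 1)^2

So m_A(x) = (x - 1)^2*(x + 2) = x^3 - 3*x + 2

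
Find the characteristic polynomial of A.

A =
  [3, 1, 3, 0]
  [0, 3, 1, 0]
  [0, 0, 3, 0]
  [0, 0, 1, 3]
x^4 - 12*x^3 + 54*x^2 - 108*x + 81

Expanding det(x·I − A) (e.g. by cofactor expansion or by noting that A is similar to its Jordan form J, which has the same characteristic polynomial as A) gives
  χ_A(x) = x^4 - 12*x^3 + 54*x^2 - 108*x + 81
which factors as (x - 3)^4. The eigenvalues (with algebraic multiplicities) are λ = 3 with multiplicity 4.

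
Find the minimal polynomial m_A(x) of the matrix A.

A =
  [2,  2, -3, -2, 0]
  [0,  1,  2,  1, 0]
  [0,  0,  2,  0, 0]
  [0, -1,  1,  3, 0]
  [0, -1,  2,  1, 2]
x^3 - 6*x^2 + 12*x - 8

The characteristic polynomial is χ_A(x) = (x - 2)^5, so the eigenvalues are known. The minimal polynomial is
  m_A(x) = Π_λ (x − λ)^{k_λ}
where k_λ is the size of the *largest* Jordan block for λ (equivalently, the smallest k with (A − λI)^k v = 0 for every generalised eigenvector v of λ).

  λ = 2: largest Jordan block has size 3, contributing (x − 2)^3

So m_A(x) = (x - 2)^3 = x^3 - 6*x^2 + 12*x - 8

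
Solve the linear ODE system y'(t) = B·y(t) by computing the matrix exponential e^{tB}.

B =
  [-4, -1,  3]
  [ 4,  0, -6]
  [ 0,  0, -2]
e^{tB} =
  [-2*t*exp(-2*t) + exp(-2*t), -t*exp(-2*t), 3*t*exp(-2*t)]
  [4*t*exp(-2*t), 2*t*exp(-2*t) + exp(-2*t), -6*t*exp(-2*t)]
  [0, 0, exp(-2*t)]

Strategy: write B = P · J · P⁻¹ where J is a Jordan canonical form, so e^{tB} = P · e^{tJ} · P⁻¹, and e^{tJ} can be computed block-by-block.

B has Jordan form
J =
  [-2,  1,  0]
  [ 0, -2,  0]
  [ 0,  0, -2]
(up to reordering of blocks).

Per-block formulas:
  For a 1×1 block at λ = -2: exp(t · [-2]) = [e^(-2t)].
  For a 2×2 Jordan block J_2(-2): exp(t · J_2(-2)) = e^(-2t)·(I + t·N), where N is the 2×2 nilpotent shift.

After assembling e^{tJ} and conjugating by P, we get:

e^{tB} =
  [-2*t*exp(-2*t) + exp(-2*t), -t*exp(-2*t), 3*t*exp(-2*t)]
  [4*t*exp(-2*t), 2*t*exp(-2*t) + exp(-2*t), -6*t*exp(-2*t)]
  [0, 0, exp(-2*t)]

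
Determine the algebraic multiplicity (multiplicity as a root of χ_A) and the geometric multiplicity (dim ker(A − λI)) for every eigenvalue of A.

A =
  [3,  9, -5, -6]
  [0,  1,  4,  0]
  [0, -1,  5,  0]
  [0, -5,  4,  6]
λ = 3: alg = 3, geom = 1; λ = 6: alg = 1, geom = 1

Step 1 — factor the characteristic polynomial to read off the algebraic multiplicities:
  χ_A(x) = (x - 6)*(x - 3)^3

Step 2 — compute geometric multiplicities via the rank-nullity identity g(λ) = n − rank(A − λI):
  rank(A − (3)·I) = 3, so dim ker(A − (3)·I) = n − 3 = 1
  rank(A − (6)·I) = 3, so dim ker(A − (6)·I) = n − 3 = 1

Summary:
  λ = 3: algebraic multiplicity = 3, geometric multiplicity = 1
  λ = 6: algebraic multiplicity = 1, geometric multiplicity = 1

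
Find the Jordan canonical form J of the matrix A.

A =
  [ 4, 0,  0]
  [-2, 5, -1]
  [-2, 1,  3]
J_2(4) ⊕ J_1(4)

The characteristic polynomial is
  det(x·I − A) = x^3 - 12*x^2 + 48*x - 64 = (x - 4)^3

Eigenvalues and multiplicities (the geometric multiplicity of λ is n − rank(A − λI), which equals the number of Jordan blocks for λ):
  λ = 4: algebraic multiplicity = 3, geometric multiplicity = 2

Determining the block sizes for each eigenvalue:
  λ = 4: 2 blocks summing to 3 forces exactly one block of size 2 and the rest size 1 → block sizes [2, 1]

Assembling the blocks gives a Jordan form
J =
  [4, 1, 0]
  [0, 4, 0]
  [0, 0, 4]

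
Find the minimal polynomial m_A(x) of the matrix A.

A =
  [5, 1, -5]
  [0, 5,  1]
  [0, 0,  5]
x^3 - 15*x^2 + 75*x - 125

The characteristic polynomial is χ_A(x) = (x - 5)^3, so the eigenvalues are known. The minimal polynomial is
  m_A(x) = Π_λ (x − λ)^{k_λ}
where k_λ is the size of the *largest* Jordan block for λ (equivalently, the smallest k with (A − λI)^k v = 0 for every generalised eigenvector v of λ).

  λ = 5: largest Jordan block has size 3, contributing (x − 5)^3

So m_A(x) = (x - 5)^3 = x^3 - 15*x^2 + 75*x - 125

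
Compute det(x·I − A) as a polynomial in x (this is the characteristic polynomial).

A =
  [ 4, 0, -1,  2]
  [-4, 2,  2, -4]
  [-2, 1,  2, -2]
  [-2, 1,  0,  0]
x^4 - 8*x^3 + 24*x^2 - 32*x + 16

Expanding det(x·I − A) (e.g. by cofactor expansion or by noting that A is similar to its Jordan form J, which has the same characteristic polynomial as A) gives
  χ_A(x) = x^4 - 8*x^3 + 24*x^2 - 32*x + 16
which factors as (x - 2)^4. The eigenvalues (with algebraic multiplicities) are λ = 2 with multiplicity 4.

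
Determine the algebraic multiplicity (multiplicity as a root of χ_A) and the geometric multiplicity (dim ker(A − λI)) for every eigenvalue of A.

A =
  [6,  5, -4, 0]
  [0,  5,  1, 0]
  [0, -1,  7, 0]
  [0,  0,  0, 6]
λ = 6: alg = 4, geom = 2

Step 1 — factor the characteristic polynomial to read off the algebraic multiplicities:
  χ_A(x) = (x - 6)^4

Step 2 — compute geometric multiplicities via the rank-nullity identity g(λ) = n − rank(A − λI):
  rank(A − (6)·I) = 2, so dim ker(A − (6)·I) = n − 2 = 2

Summary:
  λ = 6: algebraic multiplicity = 4, geometric multiplicity = 2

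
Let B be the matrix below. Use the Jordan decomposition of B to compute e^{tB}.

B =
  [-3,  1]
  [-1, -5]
e^{tB} =
  [t*exp(-4*t) + exp(-4*t), t*exp(-4*t)]
  [-t*exp(-4*t), -t*exp(-4*t) + exp(-4*t)]

Strategy: write B = P · J · P⁻¹ where J is a Jordan canonical form, so e^{tB} = P · e^{tJ} · P⁻¹, and e^{tJ} can be computed block-by-block.

B has Jordan form
J =
  [-4,  1]
  [ 0, -4]
(up to reordering of blocks).

Per-block formulas:
  For a 2×2 Jordan block J_2(-4): exp(t · J_2(-4)) = e^(-4t)·(I + t·N), where N is the 2×2 nilpotent shift.

After assembling e^{tJ} and conjugating by P, we get:

e^{tB} =
  [t*exp(-4*t) + exp(-4*t), t*exp(-4*t)]
  [-t*exp(-4*t), -t*exp(-4*t) + exp(-4*t)]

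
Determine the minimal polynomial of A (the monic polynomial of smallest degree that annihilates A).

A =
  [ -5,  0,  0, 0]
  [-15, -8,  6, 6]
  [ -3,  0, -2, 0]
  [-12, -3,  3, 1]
x^2 + 7*x + 10

The characteristic polynomial is χ_A(x) = (x + 2)^2*(x + 5)^2, so the eigenvalues are known. The minimal polynomial is
  m_A(x) = Π_λ (x − λ)^{k_λ}
where k_λ is the size of the *largest* Jordan block for λ (equivalently, the smallest k with (A − λI)^k v = 0 for every generalised eigenvector v of λ).

  λ = -5: largest Jordan block has size 1, contributing (x + 5)
  λ = -2: largest Jordan block has size 1, contributing (x + 2)

So m_A(x) = (x + 2)*(x + 5) = x^2 + 7*x + 10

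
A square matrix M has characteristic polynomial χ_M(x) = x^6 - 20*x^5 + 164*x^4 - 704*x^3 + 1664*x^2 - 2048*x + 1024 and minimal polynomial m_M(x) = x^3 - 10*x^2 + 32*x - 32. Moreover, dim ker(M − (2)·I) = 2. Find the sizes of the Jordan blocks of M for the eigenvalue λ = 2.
Block sizes for λ = 2: [1, 1]

Step 1 — from the characteristic polynomial, algebraic multiplicity of λ = 2 is 2. From dim ker(M − (2)·I) = 2, there are exactly 2 Jordan blocks for λ = 2.
Step 2 — from the minimal polynomial, the factor (x − 2) tells us the largest block for λ = 2 has size 1.
Step 3 — with total size 2, 2 blocks, and largest block 1, the block sizes (in nonincreasing order) are [1, 1].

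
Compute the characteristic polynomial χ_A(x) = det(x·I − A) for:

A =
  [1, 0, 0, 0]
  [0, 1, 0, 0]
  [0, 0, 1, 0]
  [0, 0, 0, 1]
x^4 - 4*x^3 + 6*x^2 - 4*x + 1

Expanding det(x·I − A) (e.g. by cofactor expansion or by noting that A is similar to its Jordan form J, which has the same characteristic polynomial as A) gives
  χ_A(x) = x^4 - 4*x^3 + 6*x^2 - 4*x + 1
which factors as (x - 1)^4. The eigenvalues (with algebraic multiplicities) are λ = 1 with multiplicity 4.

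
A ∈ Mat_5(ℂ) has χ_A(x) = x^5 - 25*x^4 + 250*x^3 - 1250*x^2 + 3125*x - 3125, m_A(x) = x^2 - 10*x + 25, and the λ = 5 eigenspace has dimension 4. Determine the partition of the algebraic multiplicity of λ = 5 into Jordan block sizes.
Block sizes for λ = 5: [2, 1, 1, 1]

Step 1 — from the characteristic polynomial, algebraic multiplicity of λ = 5 is 5. From dim ker(A − (5)·I) = 4, there are exactly 4 Jordan blocks for λ = 5.
Step 2 — from the minimal polynomial, the factor (x − 5)^2 tells us the largest block for λ = 5 has size 2.
Step 3 — with total size 5, 4 blocks, and largest block 2, the block sizes (in nonincreasing order) are [2, 1, 1, 1].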